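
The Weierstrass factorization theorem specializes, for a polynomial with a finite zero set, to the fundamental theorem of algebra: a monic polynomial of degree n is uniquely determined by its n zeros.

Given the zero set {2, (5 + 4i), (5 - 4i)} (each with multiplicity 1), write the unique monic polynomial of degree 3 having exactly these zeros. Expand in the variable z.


The polynomial is p(z) = ∏_{α ∈ S} (z − α), where S = {2, (5 + 4i), (5 - 4i)}.
Expanding the product yields: p(z) = z^3 -12·z^2 + 61·z -82.
Note conjugate pairs combine to real quadratics: (z − (5+4i))(z − (5−4i)) = z² − 10z + 41.
The resulting polynomial has degree 3 and real coefficients as required.

p(z) = z^3 -12·z^2 + 61·z -82.


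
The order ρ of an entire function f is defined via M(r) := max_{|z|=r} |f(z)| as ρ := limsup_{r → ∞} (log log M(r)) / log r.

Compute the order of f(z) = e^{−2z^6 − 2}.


|e^{−2z^6 − 2}| = e^{Re(-2·z^6) + -2} ≤ e^{2|z|^6 + -2} = e^{2r^6 + -2} on |z| = r, so ρ ≤ 6. Choosing z on |z|=r so that -2·z^6 is real positive (always possible by picking arg z appropriately) gives |f(z)| = e^{2r^6 + -2}, matching the bound. The additive constant -2 does not affect log log M(r) ~ 6·log r. Hence ρ = 6.
Therefore ρ = 6.

Order ρ = 6.


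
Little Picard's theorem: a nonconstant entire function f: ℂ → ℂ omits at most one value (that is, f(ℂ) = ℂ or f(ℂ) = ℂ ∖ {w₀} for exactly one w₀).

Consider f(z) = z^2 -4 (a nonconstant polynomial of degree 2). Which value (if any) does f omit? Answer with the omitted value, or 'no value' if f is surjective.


Little Picard bounds the complement of f(ℂ) to at most one point.
For every w ∈ ℂ, the equation p(z) − w = 0 is a nonconstant polynomial in z and hence has at least one root by the fundamental theorem of algebra. So p is surjective onto ℂ, omitting no value.

Omitted value: no value.


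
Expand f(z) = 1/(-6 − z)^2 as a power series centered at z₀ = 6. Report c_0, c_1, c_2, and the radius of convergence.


Let w = z − z₀, so z = z₀ + w.
Then -6 − z = -6 − (z₀ + w) = (-6 − z₀) − w = -12 − w.
f(z) = 1/(-12 − w)^2 = (1/(-12)^2) · (1 − w/(-12))^{−2}.
By the binomial series (1−u)^{−2} = Σ_{n≥0} C(n+1, 1) u^n for |u|<1, with u = w/(-12):
  c_n = C(n+1, 1) / (-12)^(n+2).
  c_0 = 1/(-12)^2 = 1/144.
  c_1 = 2/(-12)^3 = -1/864.
  c_2 = 3/(-12)^4 = 1/6912.
The series is valid for |w/d| < 1, i.e. |z − z₀| < |d|.
Radius of convergence: R = |-6 − z₀| = |-12| = 12 (distance from z₀ to the singularity z = -6).

c_0 = 1/144, c_1 = -1/864, c_2 = 1/6912; R = 12.


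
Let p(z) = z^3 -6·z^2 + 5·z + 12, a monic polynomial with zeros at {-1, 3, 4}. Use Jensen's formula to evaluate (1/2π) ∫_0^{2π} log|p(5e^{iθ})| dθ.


Zeros: -1, 3, 4; r = 5.
Inside |z| < r: -1, 3, 4. Outside (|z| ≥ r): ∅.
p(0) = 12, so log|p(0)| = log(12) = 2.4849.
Apply Jensen: I(r) = log|p(0)| + Σ_k log(r/|z_k|), summed over zeros inside |z| < r.
  log(r/|z_k|) for z_k = -1: log(5/1) = 1.6094
  log(r/|z_k|) for z_k = 3: log(5/3) = 0.5108
  log(r/|z_k|) for z_k = 4: log(5/4) = 0.2231
Sum over inside zeros: 2.3434.
I(r) = log|p(0)| + (inside sum) = 2.4849 + 2.3434 = 4.8283.
Closed form (all zeros inside, monic): I(r) = n·log(r) = 3·log(5) = 4.8283. ✓

I(r) ≈ 4.8283.


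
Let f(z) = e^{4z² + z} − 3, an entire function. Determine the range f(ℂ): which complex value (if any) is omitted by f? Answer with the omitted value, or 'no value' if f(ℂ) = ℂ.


Little Picard bounds the complement of f(ℂ) to at most one point.
The exponent g(z) = 4z² + z is a nonconstant polynomial, hence surjective onto ℂ. So e^{g(z)} takes every value in {e^w : w ∈ ℂ} = ℂ ∖ {0}. Adding -3 shifts the range to ℂ ∖ {-3}. f omits exactly -3.

Omitted value: -3.


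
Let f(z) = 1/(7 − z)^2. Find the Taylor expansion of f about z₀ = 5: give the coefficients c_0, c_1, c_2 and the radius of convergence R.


Let w = z − z₀, so z = z₀ + w.
Then 7 − z = 7 − (z₀ + w) = (7 − z₀) − w = 2 − w.
f(z) = 1/(2 − w)^2 = (1/(2)^2) · (1 − w/(2))^{−2}.
By the binomial series (1−u)^{−2} = Σ_{n≥0} C(n+1, 1) u^n for |u|<1, with u = w/(2):
  c_n = C(n+1, 1) / (2)^(n+2).
  c_0 = 1/(2)^2 = 1/4.
  c_1 = 2/(2)^3 = 1/4.
  c_2 = 3/(2)^4 = 3/16.
The series is valid for |w/d| < 1, i.e. |z − z₀| < |d|.
Radius of convergence: R = |7 − z₀| = |2| = 2 (distance from z₀ to the singularity z = 7).

c_0 = 1/4, c_1 = 1/4, c_2 = 3/16; R = 2.


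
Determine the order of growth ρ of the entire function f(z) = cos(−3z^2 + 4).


Write cos(w) = (e^{iw} ± e^{−iw})/(2 or 2i), so |cos(w)| ≤ e^{|w|}. With w = −3z^2 + 4, |w| ≤ 3r^2 + 4 on |z|=r, giving M(r) ≤ e^{3r^2 + 4} and ρ ≤ 2. For the lower bound, choose z on |z|=r with -3z^2 purely imaginary of modulus 3r^2; then |cos(−3z^2 + 4)| grows like e^{3r^2}/2, so ρ ≥ 2. Hence ρ = 2.
Therefore ρ = 2.

Order ρ = 2.


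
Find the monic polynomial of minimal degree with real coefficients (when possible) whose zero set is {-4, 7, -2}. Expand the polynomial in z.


The polynomial is p(z) = ∏_{α ∈ S} (z − α), where S = {-4, 7, -2}.
Expanding the product yields: p(z) = z^3 -z^2 -34·z -56.
The resulting polynomial has degree 3 and real coefficients as required.

p(z) = z^3 -z^2 -34·z -56.


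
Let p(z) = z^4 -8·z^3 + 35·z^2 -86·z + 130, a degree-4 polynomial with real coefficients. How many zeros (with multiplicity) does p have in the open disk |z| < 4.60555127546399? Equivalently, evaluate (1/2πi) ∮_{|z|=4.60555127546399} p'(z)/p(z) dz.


The zeros of p are: (1 + 3i), (1 - 3i), (3 + 2i), (3 - 2i).
Their magnitudes are: 3.162, 3.162, 3.606, 3.606.
Zeros with |z| < R = 4.60555127546399: (1 + 3i), (1 - 3i), (3 + 2i), (3 - 2i).
Count = 4.
By the argument principle, (1/2πi) ∮_{|z|=R} p'(z)/p(z) dz equals exactly this count.

Number of zeros inside |z| < 4.60555127546399: 4.


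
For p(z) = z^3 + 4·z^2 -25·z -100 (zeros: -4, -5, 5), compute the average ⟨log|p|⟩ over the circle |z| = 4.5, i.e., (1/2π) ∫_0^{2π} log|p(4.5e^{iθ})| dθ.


Zeros: -5, -4, 5; r = 4.5.
Inside |z| < r: -4. Outside (|z| ≥ r): -5, 5.
p(0) = -100, so log|p(0)| = log(100) = 4.6052.
Apply Jensen: I(r) = log|p(0)| + Σ_k log(r/|z_k|), summed over zeros inside |z| < r.
  log(r/|z_k|) for z_k = -4: log(4.5/4) = 0.1178
  Outside zeros (-5, 5) contribute nothing to the Jensen sum.
Sum over inside zeros: 0.1178.
I(r) = log|p(0)| + (inside sum) = 4.6052 + 0.1178 = 4.7230.
Note: since some zeros are outside |z| ≤ r, the simplified n·log(r) form does NOT apply — only the inside zeros contribute.

I(r) ≈ 4.7230.


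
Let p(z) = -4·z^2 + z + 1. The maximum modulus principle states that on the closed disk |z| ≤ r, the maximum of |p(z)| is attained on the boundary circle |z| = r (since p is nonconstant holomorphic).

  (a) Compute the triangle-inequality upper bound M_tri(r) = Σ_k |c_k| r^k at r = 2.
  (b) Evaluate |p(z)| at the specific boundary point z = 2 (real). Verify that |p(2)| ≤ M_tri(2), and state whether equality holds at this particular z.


Coefficients: c_0 = 1, c_1 = 1, c_2 = -4. Radius r = 2.
Part (a). Triangle bound: M_tri(r) = Σ_k |c_k| r^k
  = |1|·2^0 + |1|·2^1 + |-4|·2^2
  = 1 + 2 + 16 = 19.
This bounds M(r) := max_{|z|=r} |p(z)| from above; equality holds iff all terms c_k z^k can be made to align in phase at a single z on |z|=r.
Part (b). At z = 2 (real, on the circle |z| = r):
  p(2) = (1)·2^0 + (1)·2^1 + (-4)·2^2 = -13.
  |p(2)| = 13.
Check: |p(2)| = 13 ≤ 19 = M_tri(2). ✓ Equality does not hold at z = 2 (the coefficients have mixed signs, so the terms do not all align in phase there).

M_tri(2) = 19; |p(2)| = 13; equality at z=2: no.


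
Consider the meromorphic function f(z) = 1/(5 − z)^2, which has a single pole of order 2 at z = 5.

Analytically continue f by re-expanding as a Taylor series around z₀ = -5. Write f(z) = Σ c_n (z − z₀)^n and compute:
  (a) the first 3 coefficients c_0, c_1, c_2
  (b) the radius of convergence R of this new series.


Let w = z − z₀, so z = z₀ + w.
Then 5 − z = 5 − (z₀ + w) = (5 − z₀) − w = 10 − w.
f(z) = 1/(10 − w)^2 = (1/(10)^2) · (1 − w/(10))^{−2}.
By the binomial series (1−u)^{−2} = Σ_{n≥0} C(n+1, 1) u^n for |u|<1, with u = w/(10):
  c_n = C(n+1, 1) / (10)^(n+2).
  c_0 = 1/(10)^2 = 1/100.
  c_1 = 2/(10)^3 = 1/500.
  c_2 = 3/(10)^4 = 3/10000.
The series is valid for |w/d| < 1, i.e. |z − z₀| < |d|.
Radius of convergence: R = |5 − z₀| = |10| = 10 (distance from z₀ to the singularity z = 5).

c_0 = 1/100, c_1 = 1/500, c_2 = 3/10000; R = 10.


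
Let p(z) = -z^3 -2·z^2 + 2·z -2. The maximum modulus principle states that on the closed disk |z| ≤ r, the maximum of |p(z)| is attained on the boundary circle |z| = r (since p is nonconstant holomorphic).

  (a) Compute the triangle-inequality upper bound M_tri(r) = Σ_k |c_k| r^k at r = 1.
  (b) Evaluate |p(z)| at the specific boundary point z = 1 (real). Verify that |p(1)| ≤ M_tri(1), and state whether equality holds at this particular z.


Coefficients: c_0 = -2, c_1 = 2, c_2 = -2, c_3 = -1. Radius r = 1.
Part (a). Triangle bound: M_tri(r) = Σ_k |c_k| r^k
  = |-2|·1^0 + |2|·1^1 + |-2|·1^2 + |-1|·1^3
  = 2 + 2 + 2 + 1 = 7.
This bounds M(r) := max_{|z|=r} |p(z)| from above; equality holds iff all terms c_k z^k can be made to align in phase at a single z on |z|=r.
Part (b). At z = 1 (real, on the circle |z| = r):
  p(1) = (-2)·1^0 + (2)·1^1 + (-2)·1^2 + (-1)·1^3 = -3.
  |p(1)| = 3.
Check: |p(1)| = 3 ≤ 7 = M_tri(1). ✓ Equality does not hold at z = 1 (the coefficients have mixed signs, so the terms do not all align in phase there).

M_tri(1) = 7; |p(1)| = 3; equality at z=1: no.


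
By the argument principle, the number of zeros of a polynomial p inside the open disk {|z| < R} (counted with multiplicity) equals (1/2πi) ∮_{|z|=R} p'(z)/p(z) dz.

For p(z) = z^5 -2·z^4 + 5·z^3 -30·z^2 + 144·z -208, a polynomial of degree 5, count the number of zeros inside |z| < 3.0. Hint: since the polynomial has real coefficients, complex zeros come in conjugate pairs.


The zeros of p are: (-2 + 3i), (-2 - 3i), 2, (2 + 2i), (2 - 2i).
Their magnitudes are: 3.606, 3.606, 2, 2.828, 2.828.
Zeros with |z| < R = 3.0: 2, (2 + 2i), (2 - 2i).
Count = 3.
By the argument principle, (1/2πi) ∮_{|z|=R} p'(z)/p(z) dz equals exactly this count.

Number of zeros inside |z| < 3.0: 3.


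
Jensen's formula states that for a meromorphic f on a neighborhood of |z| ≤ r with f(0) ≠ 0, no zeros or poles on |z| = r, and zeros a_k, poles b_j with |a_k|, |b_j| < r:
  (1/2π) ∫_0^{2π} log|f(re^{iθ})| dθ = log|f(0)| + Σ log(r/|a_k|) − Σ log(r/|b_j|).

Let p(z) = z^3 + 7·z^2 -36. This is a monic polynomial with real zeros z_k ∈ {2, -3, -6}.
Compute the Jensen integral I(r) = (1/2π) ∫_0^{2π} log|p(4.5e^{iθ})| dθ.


Zeros: -6, -3, 2; r = 4.5.
Inside |z| < r: -3, 2. Outside (|z| ≥ r): -6.
p(0) = -36, so log|p(0)| = log(36) = 3.5835.
Apply Jensen: I(r) = log|p(0)| + Σ_k log(r/|z_k|), summed over zeros inside |z| < r.
  log(r/|z_k|) for z_k = 2: log(4.5/2) = 0.8109
  log(r/|z_k|) for z_k = -3: log(4.5/3) = 0.4055
  Outside zeros (-6) contribute nothing to the Jensen sum.
Sum over inside zeros: 1.2164.
I(r) = log|p(0)| + (inside sum) = 3.5835 + 1.2164 = 4.7999.
Note: since some zeros are outside |z| ≤ r, the simplified n·log(r) form does NOT apply — only the inside zeros contribute.

I(r) ≈ 4.7999.


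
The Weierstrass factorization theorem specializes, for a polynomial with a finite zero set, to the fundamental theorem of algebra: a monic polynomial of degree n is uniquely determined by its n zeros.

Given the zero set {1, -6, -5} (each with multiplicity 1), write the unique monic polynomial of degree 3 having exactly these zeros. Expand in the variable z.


The polynomial is p(z) = ∏_{α ∈ S} (z − α), where S = {1, -6, -5}.
Expanding the product yields: p(z) = z^3 + 10·z^2 + 19·z -30.
The resulting polynomial has degree 3 and real coefficients as required.

p(z) = z^3 + 10·z^2 + 19·z -30.


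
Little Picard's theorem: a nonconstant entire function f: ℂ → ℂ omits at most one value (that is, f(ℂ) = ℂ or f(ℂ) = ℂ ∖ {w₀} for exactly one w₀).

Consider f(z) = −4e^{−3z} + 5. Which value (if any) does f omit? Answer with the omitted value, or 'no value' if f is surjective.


Little Picard bounds the complement of f(ℂ) to at most one point.
e^{−3z} is never zero on ℂ, so -4·e^{−3z} takes every value in ℂ ∖ {0}. Adding 5 shifts the range to ℂ ∖ {5}. Thus f omits exactly the value 5.

Omitted value: 5.


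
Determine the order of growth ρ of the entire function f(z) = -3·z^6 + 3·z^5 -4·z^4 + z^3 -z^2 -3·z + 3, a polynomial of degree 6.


|f(z)| ≤ Σ|c_k|·r^k = O(r^6) as r → ∞. Polynomial growth is O(e^{r^ε}) for every ε > 0 (since r^6/e^{r^ε} → 0), so ρ ≤ ε for all ε > 0, i.e. ρ = 0. Every nonconstant polynomial has order 0.
Therefore ρ = 0.

Order ρ = 0.


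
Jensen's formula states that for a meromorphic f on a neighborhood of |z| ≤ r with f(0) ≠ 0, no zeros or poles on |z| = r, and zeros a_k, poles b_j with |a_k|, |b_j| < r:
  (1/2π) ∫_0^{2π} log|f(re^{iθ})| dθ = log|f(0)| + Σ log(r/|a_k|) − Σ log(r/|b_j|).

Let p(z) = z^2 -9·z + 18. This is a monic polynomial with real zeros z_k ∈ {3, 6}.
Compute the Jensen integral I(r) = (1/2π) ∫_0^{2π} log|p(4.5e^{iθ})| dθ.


Zeros: 3, 6; r = 4.5.
Inside |z| < r: 3. Outside (|z| ≥ r): 6.
p(0) = 18, so log|p(0)| = log(18) = 2.8904.
Apply Jensen: I(r) = log|p(0)| + Σ_k log(r/|z_k|), summed over zeros inside |z| < r.
  log(r/|z_k|) for z_k = 3: log(4.5/3) = 0.4055
  Outside zeros (6) contribute nothing to the Jensen sum.
Sum over inside zeros: 0.4055.
I(r) = log|p(0)| + (inside sum) = 2.8904 + 0.4055 = 3.2958.
Note: since some zeros are outside |z| ≤ r, the simplified n·log(r) form does NOT apply — only the inside zeros contribute.

I(r) ≈ 3.2958.


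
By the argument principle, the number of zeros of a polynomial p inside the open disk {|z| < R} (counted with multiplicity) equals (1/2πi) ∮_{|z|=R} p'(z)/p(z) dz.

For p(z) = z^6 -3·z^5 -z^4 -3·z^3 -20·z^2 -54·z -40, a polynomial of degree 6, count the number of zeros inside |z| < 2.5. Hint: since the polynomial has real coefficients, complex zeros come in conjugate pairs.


The zeros of p are: (1 + 2i), (1 - 2i), -1, 4, (-1 + 1i), (-1 - 1i).
Their magnitudes are: 2.236, 2.236, 1, 4, 1.414, 1.414.
Zeros with |z| < R = 2.5: (1 + 2i), (1 - 2i), -1, (-1 + 1i), (-1 - 1i).
Count = 5.
By the argument principle, (1/2πi) ∮_{|z|=R} p'(z)/p(z) dz equals exactly this count.

Number of zeros inside |z| < 2.5: 5.


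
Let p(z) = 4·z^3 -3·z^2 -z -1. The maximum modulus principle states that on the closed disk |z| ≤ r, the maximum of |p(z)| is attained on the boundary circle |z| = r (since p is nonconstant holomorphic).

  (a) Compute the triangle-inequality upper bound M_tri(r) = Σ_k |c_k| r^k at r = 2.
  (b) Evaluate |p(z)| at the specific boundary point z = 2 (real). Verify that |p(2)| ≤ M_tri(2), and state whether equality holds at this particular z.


Coefficients: c_0 = -1, c_1 = -1, c_2 = -3, c_3 = 4. Radius r = 2.
Part (a). Triangle bound: M_tri(r) = Σ_k |c_k| r^k
  = |-1|·2^0 + |-1|·2^1 + |-3|·2^2 + |4|·2^3
  = 1 + 2 + 12 + 32 = 47.
This bounds M(r) := max_{|z|=r} |p(z)| from above; equality holds iff all terms c_k z^k can be made to align in phase at a single z on |z|=r.
Part (b). At z = 2 (real, on the circle |z| = r):
  p(2) = (-1)·2^0 + (-1)·2^1 + (-3)·2^2 + (4)·2^3 = 17.
  |p(2)| = 17.
Check: |p(2)| = 17 ≤ 47 = M_tri(2). ✓ Equality does not hold at z = 2 (the coefficients have mixed signs, so the terms do not all align in phase there).

M_tri(2) = 47; |p(2)| = 17; equality at z=2: no.


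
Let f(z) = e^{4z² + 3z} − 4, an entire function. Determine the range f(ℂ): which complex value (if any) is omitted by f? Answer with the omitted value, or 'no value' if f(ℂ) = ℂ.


Little Picard bounds the complement of f(ℂ) to at most one point.
The exponent g(z) = 4z² + 3z is a nonconstant polynomial, hence surjective onto ℂ. So e^{g(z)} takes every value in {e^w : w ∈ ℂ} = ℂ ∖ {0}. Adding -4 shifts the range to ℂ ∖ {-4}. f omits exactly -4.

Omitted value: -4.


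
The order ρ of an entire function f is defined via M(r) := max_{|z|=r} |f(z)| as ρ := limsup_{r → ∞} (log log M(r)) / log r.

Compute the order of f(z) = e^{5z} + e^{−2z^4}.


Each summand is entire of order 1 and 4 respectively (as in the single-exponential case). The order of a sum is at most the max of the orders, so ρ ≤ 4. For the lower bound: on |z|=r choose arg z so that -2z^4 is real positive; then |e^{-2z^4}| = e^{2r^4} while |e^{5z}| ≤ e^{5r^1} = o(e^{2r^4}). So |f| ≥ e^{2r^4}(1 − o(1)) and ρ ≥ 4. Hence ρ = max(1, 4) = 4.
Therefore ρ = 4.

Order ρ = 4.


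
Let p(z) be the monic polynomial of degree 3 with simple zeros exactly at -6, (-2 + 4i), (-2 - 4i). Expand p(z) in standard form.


The polynomial is p(z) = ∏_{α ∈ S} (z − α), where S = {-6, (-2 + 4i), (-2 - 4i)}.
Expanding the product yields: p(z) = z^3 + 10·z^2 + 44·z + 120.
Note conjugate pairs combine to real quadratics: (z − (-2+4i))(z − (-2−4i)) = z² + 4z + 20.
The resulting polynomial has degree 3 and real coefficients as required.

p(z) = z^3 + 10·z^2 + 44·z + 120.


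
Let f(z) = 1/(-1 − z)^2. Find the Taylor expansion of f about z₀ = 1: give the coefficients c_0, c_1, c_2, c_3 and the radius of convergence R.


Let w = z − z₀, so z = z₀ + w.
Then -1 − z = -1 − (z₀ + w) = (-1 − z₀) − w = -2 − w.
f(z) = 1/(-2 − w)^2 = (1/(-2)^2) · (1 − w/(-2))^{−2}.
By the binomial series (1−u)^{−2} = Σ_{n≥0} C(n+1, 1) u^n for |u|<1, with u = w/(-2):
  c_n = C(n+1, 1) / (-2)^(n+2).
  c_0 = 1/(-2)^2 = 1/4.
  c_1 = 2/(-2)^3 = -1/4.
  c_2 = 3/(-2)^4 = 3/16.
  c_3 = 4/(-2)^5 = -1/8.
The series is valid for |w/d| < 1, i.e. |z − z₀| < |d|.
Radius of convergence: R = |-1 − z₀| = |-2| = 2 (distance from z₀ to the singularity z = -1).

c_0 = 1/4, c_1 = -1/4, c_2 = 3/16, c_3 = -1/8; R = 2.


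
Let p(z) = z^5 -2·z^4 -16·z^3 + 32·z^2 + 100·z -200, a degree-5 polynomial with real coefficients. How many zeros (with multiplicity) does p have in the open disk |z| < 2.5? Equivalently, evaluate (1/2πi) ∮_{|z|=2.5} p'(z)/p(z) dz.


The zeros of p are: (3 + 1i), (3 - 1i), (-3 + 1i), (-3 - 1i), 2.
Their magnitudes are: 3.162, 3.162, 3.162, 3.162, 2.
Zeros with |z| < R = 2.5: 2.
Count = 1.
By the argument principle, (1/2πi) ∮_{|z|=R} p'(z)/p(z) dz equals exactly this count.

Number of zeros inside |z| < 2.5: 1.


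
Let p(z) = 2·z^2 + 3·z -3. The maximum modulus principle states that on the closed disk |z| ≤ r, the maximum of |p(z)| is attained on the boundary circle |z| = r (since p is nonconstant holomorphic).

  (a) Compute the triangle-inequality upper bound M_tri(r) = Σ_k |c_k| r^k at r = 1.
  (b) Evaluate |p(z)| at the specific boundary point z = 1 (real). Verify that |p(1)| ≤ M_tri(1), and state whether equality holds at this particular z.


Coefficients: c_0 = -3, c_1 = 3, c_2 = 2. Radius r = 1.
Part (a). Triangle bound: M_tri(r) = Σ_k |c_k| r^k
  = |-3|·1^0 + |3|·1^1 + |2|·1^2
  = 3 + 3 + 2 = 8.
This bounds M(r) := max_{|z|=r} |p(z)| from above; equality holds iff all terms c_k z^k can be made to align in phase at a single z on |z|=r.
Part (b). At z = 1 (real, on the circle |z| = r):
  p(1) = (-3)·1^0 + (3)·1^1 + (2)·1^2 = 2.
  |p(1)| = 2.
Check: |p(1)| = 2 ≤ 8 = M_tri(1). ✓ Equality does not hold at z = 1 (the coefficients have mixed signs, so the terms do not all align in phase there).

M_tri(1) = 8; |p(1)| = 2; equality at z=1: no.


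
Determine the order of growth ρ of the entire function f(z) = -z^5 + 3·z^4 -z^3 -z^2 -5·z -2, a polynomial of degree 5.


|f(z)| ≤ Σ|c_k|·r^k = O(r^5) as r → ∞. Polynomial growth is O(e^{r^ε}) for every ε > 0 (since r^5/e^{r^ε} → 0), so ρ ≤ ε for all ε > 0, i.e. ρ = 0. Every nonconstant polynomial has order 0.
Therefore ρ = 0.

Order ρ = 0.


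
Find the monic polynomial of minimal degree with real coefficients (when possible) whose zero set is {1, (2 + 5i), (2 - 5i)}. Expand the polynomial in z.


The polynomial is p(z) = ∏_{α ∈ S} (z − α), where S = {1, (2 + 5i), (2 - 5i)}.
Expanding the product yields: p(z) = z^3 -5·z^2 + 33·z -29.
Note conjugate pairs combine to real quadratics: (z − (2+5i))(z − (2−5i)) = z² − 4z + 29.
The resulting polynomial has degree 3 and real coefficients as required.

p(z) = z^3 -5·z^2 + 33·z -29.


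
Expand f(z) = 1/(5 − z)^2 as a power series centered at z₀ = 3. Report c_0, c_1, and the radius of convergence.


Let w = z − z₀, so z = z₀ + w.
Then 5 − z = 5 − (z₀ + w) = (5 − z₀) − w = 2 − w.
f(z) = 1/(2 − w)^2 = (1/(2)^2) · (1 − w/(2))^{−2}.
By the binomial series (1−u)^{−2} = Σ_{n≥0} C(n+1, 1) u^n for |u|<1, with u = w/(2):
  c_n = C(n+1, 1) / (2)^(n+2).
  c_0 = 1/(2)^2 = 1/4.
  c_1 = 2/(2)^3 = 1/4.
The series is valid for |w/d| < 1, i.e. |z − z₀| < |d|.
Radius of convergence: R = |5 − z₀| = |2| = 2 (distance from z₀ to the singularity z = 5).

c_0 = 1/4, c_1 = 1/4; R = 2.


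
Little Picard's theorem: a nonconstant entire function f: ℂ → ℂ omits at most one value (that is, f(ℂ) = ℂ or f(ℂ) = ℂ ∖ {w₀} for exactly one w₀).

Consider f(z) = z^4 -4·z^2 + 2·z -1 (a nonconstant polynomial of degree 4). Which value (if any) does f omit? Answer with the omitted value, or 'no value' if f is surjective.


Little Picard bounds the complement of f(ℂ) to at most one point.
For every w ∈ ℂ, the equation p(z) − w = 0 is a nonconstant polynomial in z and hence has at least one root by the fundamental theorem of algebra. So p is surjective onto ℂ, omitting no value.

Omitted value: no value.


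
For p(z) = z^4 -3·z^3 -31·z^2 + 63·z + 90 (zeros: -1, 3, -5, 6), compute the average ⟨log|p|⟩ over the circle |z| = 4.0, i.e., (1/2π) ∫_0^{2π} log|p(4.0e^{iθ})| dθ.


Zeros: -5, -1, 3, 6; r = 4.0.
Inside |z| < r: -1, 3. Outside (|z| ≥ r): -5, 6.
p(0) = 90, so log|p(0)| = log(90) = 4.4998.
Apply Jensen: I(r) = log|p(0)| + Σ_k log(r/|z_k|), summed over zeros inside |z| < r.
  log(r/|z_k|) for z_k = -1: log(4.0/1) = 1.3863
  log(r/|z_k|) for z_k = 3: log(4.0/3) = 0.2877
  Outside zeros (-5, 6) contribute nothing to the Jensen sum.
Sum over inside zeros: 1.6740.
I(r) = log|p(0)| + (inside sum) = 4.4998 + 1.6740 = 6.1738.
Note: since some zeros are outside |z| ≤ r, the simplified n·log(r) form does NOT apply — only the inside zeros contribute.

I(r) ≈ 6.1738.


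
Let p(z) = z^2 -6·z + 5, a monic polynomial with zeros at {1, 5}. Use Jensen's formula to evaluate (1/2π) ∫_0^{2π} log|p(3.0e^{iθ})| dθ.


Zeros: 1, 5; r = 3.0.
Inside |z| < r: 1. Outside (|z| ≥ r): 5.
p(0) = 5, so log|p(0)| = log(5) = 1.6094.
Apply Jensen: I(r) = log|p(0)| + Σ_k log(r/|z_k|), summed over zeros inside |z| < r.
  log(r/|z_k|) for z_k = 1: log(3.0/1) = 1.0986
  Outside zeros (5) contribute nothing to the Jensen sum.
Sum over inside zeros: 1.0986.
I(r) = log|p(0)| + (inside sum) = 1.6094 + 1.0986 = 2.7081.
Note: since some zeros are outside |z| ≤ r, the simplified n·log(r) form does NOT apply — only the inside zeros contribute.

I(r) ≈ 2.7081.


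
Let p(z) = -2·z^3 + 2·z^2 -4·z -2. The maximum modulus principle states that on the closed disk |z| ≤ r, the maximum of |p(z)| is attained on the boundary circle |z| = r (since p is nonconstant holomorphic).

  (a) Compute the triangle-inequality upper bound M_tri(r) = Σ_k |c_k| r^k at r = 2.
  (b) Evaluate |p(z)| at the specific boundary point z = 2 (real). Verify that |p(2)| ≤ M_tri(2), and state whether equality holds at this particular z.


Coefficients: c_0 = -2, c_1 = -4, c_2 = 2, c_3 = -2. Radius r = 2.
Part (a). Triangle bound: M_tri(r) = Σ_k |c_k| r^k
  = |-2|·2^0 + |-4|·2^1 + |2|·2^2 + |-2|·2^3
  = 2 + 8 + 8 + 16 = 34.
This bounds M(r) := max_{|z|=r} |p(z)| from above; equality holds iff all terms c_k z^k can be made to align in phase at a single z on |z|=r.
Part (b). At z = 2 (real, on the circle |z| = r):
  p(2) = (-2)·2^0 + (-4)·2^1 + (2)·2^2 + (-2)·2^3 = -18.
  |p(2)| = 18.
Check: |p(2)| = 18 ≤ 34 = M_tri(2). ✓ Equality does not hold at z = 2 (the coefficients have mixed signs, so the terms do not all align in phase there).

M_tri(2) = 34; |p(2)| = 18; equality at z=2: no.


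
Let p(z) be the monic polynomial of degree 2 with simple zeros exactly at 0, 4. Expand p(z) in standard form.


The polynomial is p(z) = ∏_{α ∈ S} (z − α), where S = {0, 4}.
Expanding the product yields: p(z) = z^2 -4·z.
The resulting polynomial has degree 2 and real coefficients as required.

p(z) = z^2 -4·z.


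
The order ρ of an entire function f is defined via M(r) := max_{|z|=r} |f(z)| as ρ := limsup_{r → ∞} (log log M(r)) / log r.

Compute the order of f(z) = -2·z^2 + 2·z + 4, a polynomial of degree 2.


|f(z)| ≤ Σ|c_k|·r^k = O(r^2) as r → ∞. Polynomial growth is O(e^{r^ε}) for every ε > 0 (since r^2/e^{r^ε} → 0), so ρ ≤ ε for all ε > 0, i.e. ρ = 0. Every nonconstant polynomial has order 0.
Therefore ρ = 0.

Order ρ = 0.


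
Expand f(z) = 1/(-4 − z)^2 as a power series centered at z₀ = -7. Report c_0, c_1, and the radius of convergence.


Let w = z − z₀, so z = z₀ + w.
Then -4 − z = -4 − (z₀ + w) = (-4 − z₀) − w = 3 − w.
f(z) = 1/(3 − w)^2 = (1/(3)^2) · (1 − w/(3))^{−2}.
By the binomial series (1−u)^{−2} = Σ_{n≥0} C(n+1, 1) u^n for |u|<1, with u = w/(3):
  c_n = C(n+1, 1) / (3)^(n+2).
  c_0 = 1/(3)^2 = 1/9.
  c_1 = 2/(3)^3 = 2/27.
The series is valid for |w/d| < 1, i.e. |z − z₀| < |d|.
Radius of convergence: R = |-4 − z₀| = |3| = 3 (distance from z₀ to the singularity z = -4).

c_0 = 1/9, c_1 = 2/27; R = 3.


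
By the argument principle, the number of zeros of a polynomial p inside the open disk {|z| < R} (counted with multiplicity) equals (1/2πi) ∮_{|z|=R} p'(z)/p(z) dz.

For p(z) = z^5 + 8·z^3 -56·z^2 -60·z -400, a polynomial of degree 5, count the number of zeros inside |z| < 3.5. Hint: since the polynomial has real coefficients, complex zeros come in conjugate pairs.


The zeros of p are: 4, (-1 + 3i), (-1 - 3i), (-1 + 3i), (-1 - 3i).
Their magnitudes are: 4, 3.162, 3.162, 3.162, 3.162.
Zeros with |z| < R = 3.5: (-1 + 3i), (-1 - 3i), (-1 + 3i), (-1 - 3i).
Count = 4.
By the argument principle, (1/2πi) ∮_{|z|=R} p'(z)/p(z) dz equals exactly this count.

Number of zeros inside |z| < 3.5: 4.


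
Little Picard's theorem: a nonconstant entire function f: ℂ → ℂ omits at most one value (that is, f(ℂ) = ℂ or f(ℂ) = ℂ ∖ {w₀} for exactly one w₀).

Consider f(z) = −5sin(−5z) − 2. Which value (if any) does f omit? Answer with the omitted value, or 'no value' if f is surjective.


Little Picard bounds the complement of f(ℂ) to at most one point.
sin is entire and surjective onto ℂ: for every w ∈ ℂ, sin(ζ) = w has a solution ζ ∈ ℂ (e.g., via the complex inverse arcsin). With ζ = −5z this gives z = ζ/(-5). Then -5·sin(−5z) takes every value in -5·ℂ = ℂ, and adding -2 is a bijection of ℂ. So f is surjective and omits no value. (Note: only on the real line is sin bounded by [−1, 1].)

Omitted value: no value.


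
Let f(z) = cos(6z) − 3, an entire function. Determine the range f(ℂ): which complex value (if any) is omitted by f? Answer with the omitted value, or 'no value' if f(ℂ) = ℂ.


Little Picard bounds the complement of f(ℂ) to at most one point.
cos is entire and surjective onto ℂ: for every w ∈ ℂ, cos(ζ) = w has a solution ζ ∈ ℂ (e.g., via the complex inverse arccos). With ζ = 6z this gives z = ζ/(6). Then 1·cos(6z) takes every value in 1·ℂ = ℂ, and adding -3 is a bijection of ℂ. So f is surjective and omits no value. (Note: only on the real line is cos bounded by [−1, 1].)

Omitted value: no value.


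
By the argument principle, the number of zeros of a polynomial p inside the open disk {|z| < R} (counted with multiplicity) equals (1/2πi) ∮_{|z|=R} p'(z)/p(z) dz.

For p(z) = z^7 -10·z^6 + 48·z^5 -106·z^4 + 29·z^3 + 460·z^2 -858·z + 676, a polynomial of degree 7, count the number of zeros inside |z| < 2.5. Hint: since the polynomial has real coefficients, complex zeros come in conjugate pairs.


The zeros of p are: (2 + 3i), (2 - 3i), -2, (1 + 1i), (1 - 1i), (3 + 2i), (3 - 2i).
Their magnitudes are: 3.606, 3.606, 2, 1.414, 1.414, 3.606, 3.606.
Zeros with |z| < R = 2.5: -2, (1 + 1i), (1 - 1i).
Count = 3.
By the argument principle, (1/2πi) ∮_{|z|=R} p'(z)/p(z) dz equals exactly this count.

Number of zeros inside |z| < 2.5: 3.


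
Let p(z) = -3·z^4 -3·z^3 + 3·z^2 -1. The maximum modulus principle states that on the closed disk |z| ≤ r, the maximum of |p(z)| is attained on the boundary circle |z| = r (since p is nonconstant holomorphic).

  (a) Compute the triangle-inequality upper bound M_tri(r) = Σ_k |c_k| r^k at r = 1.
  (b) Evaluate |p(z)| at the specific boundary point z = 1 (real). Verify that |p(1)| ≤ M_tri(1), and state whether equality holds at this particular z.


Coefficients: c_0 = -1, c_1 = 0, c_2 = 3, c_3 = -3, c_4 = -3. Radius r = 1.
Part (a). Triangle bound: M_tri(r) = Σ_k |c_k| r^k
  = |-1|·1^0 + |0|·1^1 + |3|·1^2 + |-3|·1^3 + |-3|·1^4
  = 1 + 0 + 3 + 3 + 3 = 10.
This bounds M(r) := max_{|z|=r} |p(z)| from above; equality holds iff all terms c_k z^k can be made to align in phase at a single z on |z|=r.
Part (b). At z = 1 (real, on the circle |z| = r):
  p(1) = (-1)·1^0 + (0)·1^1 + (3)·1^2 + (-3)·1^3 + (-3)·1^4 = -4.
  |p(1)| = 4.
Check: |p(1)| = 4 ≤ 10 = M_tri(1). ✓ Equality does not hold at z = 1 (the coefficients have mixed signs, so the terms do not all align in phase there).

M_tri(1) = 10; |p(1)| = 4; equality at z=1: no.


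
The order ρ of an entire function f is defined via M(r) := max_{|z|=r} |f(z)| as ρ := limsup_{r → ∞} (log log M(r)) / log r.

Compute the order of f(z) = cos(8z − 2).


cos(w) is a linear combination of e^{iw} and e^{−iw} (or e^w, e^{−w} in the hyperbolic case), so |cos(w)| ≤ e^{|w|}. With w = 8z − 2, |w| ≤ 8|z| + 2 = 8r + 2 on |z| = r, giving M(r) ≤ e^{8r + 2}, so ρ ≤ 1. On a suitable ray (z = it for sin/cos; z = t for sinh/cosh, t real → ∞), |cos(8z − 2)| grows like e^{8|t|}/2, so ρ ≥ 1. Hence ρ = 1.
Therefore ρ = 1.

Order ρ = 1.


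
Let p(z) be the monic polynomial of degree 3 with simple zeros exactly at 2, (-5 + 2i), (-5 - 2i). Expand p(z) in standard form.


The polynomial is p(z) = ∏_{α ∈ S} (z − α), where S = {2, (-5 + 2i), (-5 - 2i)}.
Expanding the product yields: p(z) = z^3 + 8·z^2 + 9·z -58.
Note conjugate pairs combine to real quadratics: (z − (-5+2i))(z − (-5−2i)) = z² + 10z + 29.
The resulting polynomial has degree 3 and real coefficients as required.

p(z) = z^3 + 8·z^2 + 9·z -58.


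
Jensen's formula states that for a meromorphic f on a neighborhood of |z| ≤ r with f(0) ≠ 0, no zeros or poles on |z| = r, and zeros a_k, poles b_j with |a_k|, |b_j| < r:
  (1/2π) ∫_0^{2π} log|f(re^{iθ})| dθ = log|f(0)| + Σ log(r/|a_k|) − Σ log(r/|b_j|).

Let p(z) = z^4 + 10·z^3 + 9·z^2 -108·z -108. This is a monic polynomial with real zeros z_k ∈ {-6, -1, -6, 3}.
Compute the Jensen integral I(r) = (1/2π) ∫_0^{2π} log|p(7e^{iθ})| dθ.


Zeros: -6, -6, -1, 3; r = 7.
Inside |z| < r: -6, -6, -1, 3. Outside (|z| ≥ r): ∅.
p(0) = -108, so log|p(0)| = log(108) = 4.6821.
Apply Jensen: I(r) = log|p(0)| + Σ_k log(r/|z_k|), summed over zeros inside |z| < r.
  log(r/|z_k|) for z_k = -6: log(7/6) = 0.1542
  log(r/|z_k|) for z_k = -1: log(7/1) = 1.9459
  log(r/|z_k|) for z_k = -6: log(7/6) = 0.1542
  log(r/|z_k|) for z_k = 3: log(7/3) = 0.8473
Sum over inside zeros: 3.1015.
I(r) = log|p(0)| + (inside sum) = 4.6821 + 3.1015 = 7.7836.
Closed form (all zeros inside, monic): I(r) = n·log(r) = 4·log(7) = 7.7836. ✓

I(r) ≈ 7.7836.


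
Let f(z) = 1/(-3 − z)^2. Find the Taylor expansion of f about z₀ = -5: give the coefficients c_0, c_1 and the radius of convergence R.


Let w = z − z₀, so z = z₀ + w.
Then -3 − z = -3 − (z₀ + w) = (-3 − z₀) − w = 2 − w.
f(z) = 1/(2 − w)^2 = (1/(2)^2) · (1 − w/(2))^{−2}.
By the binomial series (1−u)^{−2} = Σ_{n≥0} C(n+1, 1) u^n for |u|<1, with u = w/(2):
  c_n = C(n+1, 1) / (2)^(n+2).
  c_0 = 1/(2)^2 = 1/4.
  c_1 = 2/(2)^3 = 1/4.
The series is valid for |w/d| < 1, i.e. |z − z₀| < |d|.
Radius of convergence: R = |-3 − z₀| = |2| = 2 (distance from z₀ to the singularity z = -3).

c_0 = 1/4, c_1 = 1/4; R = 2.


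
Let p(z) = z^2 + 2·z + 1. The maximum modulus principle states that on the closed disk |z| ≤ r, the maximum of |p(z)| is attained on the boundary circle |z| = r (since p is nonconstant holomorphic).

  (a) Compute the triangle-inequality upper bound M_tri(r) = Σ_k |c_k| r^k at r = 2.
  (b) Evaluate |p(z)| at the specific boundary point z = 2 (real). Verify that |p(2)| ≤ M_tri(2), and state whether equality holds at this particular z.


Coefficients: c_0 = 1, c_1 = 2, c_2 = 1. Radius r = 2.
Part (a). Triangle bound: M_tri(r) = Σ_k |c_k| r^k
  = |1|·2^0 + |2|·2^1 + |1|·2^2
  = 1 + 4 + 4 = 9.
This bounds M(r) := max_{|z|=r} |p(z)| from above; equality holds iff all terms c_k z^k can be made to align in phase at a single z on |z|=r.
Part (b). At z = 2 (real, on the circle |z| = r):
  p(2) = (1)·2^0 + (2)·2^1 + (1)·2^2 = 9.
  |p(2)| = 9.
Since all nonzero coefficients share the same sign, |p(2)| = 9 = M_tri(2); the triangle bound is attained at z = 2, so in fact M(r) = 9.

M_tri(2) = 9; |p(2)| = 9; equality at z=2: yes.


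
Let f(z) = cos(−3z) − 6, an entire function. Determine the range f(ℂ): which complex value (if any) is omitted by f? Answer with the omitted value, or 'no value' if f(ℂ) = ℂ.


Little Picard bounds the complement of f(ℂ) to at most one point.
cos is entire and surjective onto ℂ: for every w ∈ ℂ, cos(ζ) = w has a solution ζ ∈ ℂ (e.g., via the complex inverse arccos). With ζ = −3z this gives z = ζ/(-3). Then 1·cos(−3z) takes every value in 1·ℂ = ℂ, and adding -6 is a bijection of ℂ. So f is surjective and omits no value. (Note: only on the real line is cos bounded by [−1, 1].)

Omitted value: no value.


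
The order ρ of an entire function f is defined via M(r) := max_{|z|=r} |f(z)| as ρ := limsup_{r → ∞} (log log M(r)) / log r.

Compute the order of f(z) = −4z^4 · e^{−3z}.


M(r) = max_{|z|=r} |-4|·|z|^4·|e^{−3z}| = 4·r^4 · e^{3r^1} (the factors attain their maxima compatibly on |z|=r). Then log M(r) = log 4 + 4·log r + 3r^1, dominated by the last term, so log log M(r) ~ 1·log r. The polynomial factor -4z^4 contributes only a log r term and does not affect the order. ρ = 1.
Therefore ρ = 1.

Order ρ = 1.


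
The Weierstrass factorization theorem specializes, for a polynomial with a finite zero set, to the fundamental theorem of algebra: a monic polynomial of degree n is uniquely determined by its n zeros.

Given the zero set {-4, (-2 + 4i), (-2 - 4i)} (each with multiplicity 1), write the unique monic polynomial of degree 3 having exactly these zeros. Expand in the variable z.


The polynomial is p(z) = ∏_{α ∈ S} (z − α), where S = {-4, (-2 + 4i), (-2 - 4i)}.
Expanding the product yields: p(z) = z^3 + 8·z^2 + 36·z + 80.
Note conjugate pairs combine to real quadratics: (z − (-2+4i))(z − (-2−4i)) = z² + 4z + 20.
The resulting polynomial has degree 3 and real coefficients as required.

p(z) = z^3 + 8·z^2 + 36·z + 80.


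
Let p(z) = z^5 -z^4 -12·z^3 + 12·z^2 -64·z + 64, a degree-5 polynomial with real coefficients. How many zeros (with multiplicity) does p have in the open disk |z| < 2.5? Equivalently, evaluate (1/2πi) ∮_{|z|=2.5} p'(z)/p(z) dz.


The zeros of p are: 4, (0 + 2i), (0 - 2i), -4, 1.
Their magnitudes are: 4, 2, 2, 4, 1.
Zeros with |z| < R = 2.5: (0 + 2i), (0 - 2i), 1.
Count = 3.
By the argument principle, (1/2πi) ∮_{|z|=R} p'(z)/p(z) dz equals exactly this count.

Number of zeros inside |z| < 2.5: 3.


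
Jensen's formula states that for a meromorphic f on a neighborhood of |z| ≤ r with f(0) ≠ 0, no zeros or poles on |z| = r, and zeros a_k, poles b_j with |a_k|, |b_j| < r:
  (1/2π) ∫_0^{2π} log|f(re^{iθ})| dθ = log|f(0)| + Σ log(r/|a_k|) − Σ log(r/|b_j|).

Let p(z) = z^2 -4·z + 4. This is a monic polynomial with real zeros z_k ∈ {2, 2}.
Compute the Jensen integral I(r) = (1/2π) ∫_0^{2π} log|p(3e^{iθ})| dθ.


Zeros: 2, 2; r = 3.
Inside |z| < r: 2, 2. Outside (|z| ≥ r): ∅.
p(0) = 4, so log|p(0)| = log(4) = 1.3863.
Apply Jensen: I(r) = log|p(0)| + Σ_k log(r/|z_k|), summed over zeros inside |z| < r.
  log(r/|z_k|) for z_k = 2: log(3/2) = 0.4055
  log(r/|z_k|) for z_k = 2: log(3/2) = 0.4055
Sum over inside zeros: 0.8109.
I(r) = log|p(0)| + (inside sum) = 1.3863 + 0.8109 = 2.1972.
Closed form (all zeros inside, monic): I(r) = n·log(r) = 2·log(3) = 2.1972. ✓

I(r) ≈ 2.1972.


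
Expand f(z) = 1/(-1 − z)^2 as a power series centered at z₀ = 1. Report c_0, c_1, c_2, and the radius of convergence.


Let w = z − z₀, so z = z₀ + w.
Then -1 − z = -1 − (z₀ + w) = (-1 − z₀) − w = -2 − w.
f(z) = 1/(-2 − w)^2 = (1/(-2)^2) · (1 − w/(-2))^{−2}.
By the binomial series (1−u)^{−2} = Σ_{n≥0} C(n+1, 1) u^n for |u|<1, with u = w/(-2):
  c_n = C(n+1, 1) / (-2)^(n+2).
  c_0 = 1/(-2)^2 = 1/4.
  c_1 = 2/(-2)^3 = -1/4.
  c_2 = 3/(-2)^4 = 3/16.
The series is valid for |w/d| < 1, i.e. |z − z₀| < |d|.
Radius of convergence: R = |-1 − z₀| = |-2| = 2 (distance from z₀ to the singularity z = -1).

c_0 = 1/4, c_1 = -1/4, c_2 = 3/16; R = 2.


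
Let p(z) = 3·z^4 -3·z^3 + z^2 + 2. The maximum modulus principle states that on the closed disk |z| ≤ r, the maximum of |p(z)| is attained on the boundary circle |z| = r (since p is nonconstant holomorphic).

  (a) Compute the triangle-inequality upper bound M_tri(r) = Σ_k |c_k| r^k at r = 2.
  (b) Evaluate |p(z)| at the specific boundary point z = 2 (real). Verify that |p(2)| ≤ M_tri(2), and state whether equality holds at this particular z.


Coefficients: c_0 = 2, c_1 = 0, c_2 = 1, c_3 = -3, c_4 = 3. Radius r = 2.
Part (a). Triangle bound: M_tri(r) = Σ_k |c_k| r^k
  = |2|·2^0 + |0|·2^1 + |1|·2^2 + |-3|·2^3 + |3|·2^4
  = 2 + 0 + 4 + 24 + 48 = 78.
This bounds M(r) := max_{|z|=r} |p(z)| from above; equality holds iff all terms c_k z^k can be made to align in phase at a single z on |z|=r.
Part (b). At z = 2 (real, on the circle |z| = r):
  p(2) = (2)·2^0 + (0)·2^1 + (1)·2^2 + (-3)·2^3 + (3)·2^4 = 30.
  |p(2)| = 30.
Check: |p(2)| = 30 ≤ 78 = M_tri(2). ✓ Equality does not hold at z = 2 (the coefficients have mixed signs, so the terms do not all align in phase there).

M_tri(2) = 78; |p(2)| = 30; equality at z=2: no.


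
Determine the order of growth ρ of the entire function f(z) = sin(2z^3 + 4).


Write sin(w) = (e^{iw} ± e^{−iw})/(2 or 2i), so |sin(w)| ≤ e^{|w|}. With w = 2z^3 + 4, |w| ≤ 2r^3 + 4 on |z|=r, giving M(r) ≤ e^{2r^3 + 4} and ρ ≤ 3. For the lower bound, choose z on |z|=r with 2z^3 purely imaginary of modulus 2r^3; then |sin(2z^3 + 4)| grows like e^{2r^3}/2, so ρ ≥ 3. Hence ρ = 3.
Therefore ρ = 3.

Order ρ = 3.


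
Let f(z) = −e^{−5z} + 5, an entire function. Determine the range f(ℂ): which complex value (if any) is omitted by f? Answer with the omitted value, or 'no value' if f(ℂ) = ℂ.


Little Picard bounds the complement of f(ℂ) to at most one point.
e^{−5z} is never zero on ℂ, so -1·e^{−5z} takes every value in ℂ ∖ {0}. Adding 5 shifts the range to ℂ ∖ {5}. Thus f omits exactly the value 5.

Omitted value: 5.


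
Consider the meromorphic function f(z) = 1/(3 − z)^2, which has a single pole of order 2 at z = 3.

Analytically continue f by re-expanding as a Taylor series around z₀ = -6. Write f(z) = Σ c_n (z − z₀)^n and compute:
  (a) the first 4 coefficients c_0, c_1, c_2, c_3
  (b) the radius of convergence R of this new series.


Let w = z − z₀, so z = z₀ + w.
Then 3 − z = 3 − (z₀ + w) = (3 − z₀) − w = 9 − w.
f(z) = 1/(9 − w)^2 = (1/(9)^2) · (1 − w/(9))^{−2}.
By the binomial series (1−u)^{−2} = Σ_{n≥0} C(n+1, 1) u^n for |u|<1, with u = w/(9):
  c_n = C(n+1, 1) / (9)^(n+2).
  c_0 = 1/(9)^2 = 1/81.
  c_1 = 2/(9)^3 = 2/729.
  c_2 = 3/(9)^4 = 1/2187.
  c_3 = 4/(9)^5 = 4/59049.
The series is valid for |w/d| < 1, i.e. |z − z₀| < |d|.
Radius of convergence: R = |3 − z₀| = |9| = 9 (distance from z₀ to the singularity z = 3).

c_0 = 1/81, c_1 = 2/729, c_2 = 1/2187, c_3 = 4/59049; R = 9.
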